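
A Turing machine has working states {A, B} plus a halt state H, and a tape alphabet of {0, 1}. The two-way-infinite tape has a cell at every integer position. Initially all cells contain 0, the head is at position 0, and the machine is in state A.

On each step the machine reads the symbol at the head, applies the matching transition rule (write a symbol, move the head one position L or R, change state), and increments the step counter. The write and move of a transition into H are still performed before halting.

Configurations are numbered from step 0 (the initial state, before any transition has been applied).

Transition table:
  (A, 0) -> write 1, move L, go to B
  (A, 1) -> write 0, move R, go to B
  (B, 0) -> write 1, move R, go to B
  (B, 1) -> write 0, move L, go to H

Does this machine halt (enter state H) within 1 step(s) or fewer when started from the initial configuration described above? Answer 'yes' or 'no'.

Answer: no

Derivation:
Step 1: in state A at pos 0, read 0 -> (A,0)->write 1,move L,goto B. Now: state=B, head=-1, tape[-2..1]=0010 (head:  ^)
After 1 step(s): state = B (not H) -> not halted within 1 -> no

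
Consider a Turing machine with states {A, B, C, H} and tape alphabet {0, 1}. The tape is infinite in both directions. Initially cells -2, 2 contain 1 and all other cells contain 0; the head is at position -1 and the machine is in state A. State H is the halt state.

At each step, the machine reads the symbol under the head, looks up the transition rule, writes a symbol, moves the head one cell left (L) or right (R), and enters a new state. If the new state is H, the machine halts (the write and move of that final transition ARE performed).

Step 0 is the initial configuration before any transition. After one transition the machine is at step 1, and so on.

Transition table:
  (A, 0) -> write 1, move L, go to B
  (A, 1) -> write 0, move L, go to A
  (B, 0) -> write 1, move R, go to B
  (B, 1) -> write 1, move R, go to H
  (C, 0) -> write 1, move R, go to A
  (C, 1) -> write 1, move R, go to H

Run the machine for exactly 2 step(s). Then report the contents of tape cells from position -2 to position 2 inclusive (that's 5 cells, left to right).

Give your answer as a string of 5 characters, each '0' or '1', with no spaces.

Answer: 11001

Derivation:
Step 1: in state A at pos -1, read 0 -> (A,0)->write 1,move L,goto B. Now: state=B, head=-2, tape[-3..3]=0110010 (head:  ^)
Step 2: in state B at pos -2, read 1 -> (B,1)->write 1,move R,goto H. Now: state=H, head=-1, tape[-3..3]=0110010 (head:   ^)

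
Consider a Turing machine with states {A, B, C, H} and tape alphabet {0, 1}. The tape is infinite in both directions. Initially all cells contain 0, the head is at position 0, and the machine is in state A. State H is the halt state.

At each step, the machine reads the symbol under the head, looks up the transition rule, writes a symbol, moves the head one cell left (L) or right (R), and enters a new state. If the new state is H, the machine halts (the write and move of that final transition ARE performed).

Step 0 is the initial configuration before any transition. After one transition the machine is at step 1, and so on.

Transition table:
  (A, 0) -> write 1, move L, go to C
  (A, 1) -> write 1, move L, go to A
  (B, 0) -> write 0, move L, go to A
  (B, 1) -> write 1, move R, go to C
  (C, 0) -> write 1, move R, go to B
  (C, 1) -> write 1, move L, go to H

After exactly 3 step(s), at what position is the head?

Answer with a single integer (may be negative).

Step 1: in state A at pos 0, read 0 -> (A,0)->write 1,move L,goto C. Now: state=C, head=-1, tape[-2..1]=0010 (head:  ^)
Step 2: in state C at pos -1, read 0 -> (C,0)->write 1,move R,goto B. Now: state=B, head=0, tape[-2..1]=0110 (head:   ^)
Step 3: in state B at pos 0, read 1 -> (B,1)->write 1,move R,goto C. Now: state=C, head=1, tape[-2..2]=01100 (head:    ^)

Answer: 1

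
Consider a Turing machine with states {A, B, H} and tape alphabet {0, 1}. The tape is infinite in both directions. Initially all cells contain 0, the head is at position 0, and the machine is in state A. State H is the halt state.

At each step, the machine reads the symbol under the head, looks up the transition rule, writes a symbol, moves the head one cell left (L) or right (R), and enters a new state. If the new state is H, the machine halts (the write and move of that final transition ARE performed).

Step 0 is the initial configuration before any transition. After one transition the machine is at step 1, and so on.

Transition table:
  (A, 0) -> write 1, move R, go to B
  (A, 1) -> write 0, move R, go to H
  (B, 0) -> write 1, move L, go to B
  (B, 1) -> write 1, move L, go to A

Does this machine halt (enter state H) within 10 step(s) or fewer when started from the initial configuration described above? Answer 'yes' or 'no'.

Step 1: in state A at pos 0, read 0 -> (A,0)->write 1,move R,goto B. Now: state=B, head=1, tape[-1..2]=0100 (head:   ^)
Step 2: in state B at pos 1, read 0 -> (B,0)->write 1,move L,goto B. Now: state=B, head=0, tape[-1..2]=0110 (head:  ^)
Step 3: in state B at pos 0, read 1 -> (B,1)->write 1,move L,goto A. Now: state=A, head=-1, tape[-2..2]=00110 (head:  ^)
Step 4: in state A at pos -1, read 0 -> (A,0)->write 1,move R,goto B. Now: state=B, head=0, tape[-2..2]=01110 (head:   ^)
Step 5: in state B at pos 0, read 1 -> (B,1)->write 1,move L,goto A. Now: state=A, head=-1, tape[-2..2]=01110 (head:  ^)
Step 6: in state A at pos -1, read 1 -> (A,1)->write 0,move R,goto H. Now: state=H, head=0, tape[-2..2]=00110 (head:   ^)
State H reached at step 6; 6 <= 10 -> yes

Answer: yes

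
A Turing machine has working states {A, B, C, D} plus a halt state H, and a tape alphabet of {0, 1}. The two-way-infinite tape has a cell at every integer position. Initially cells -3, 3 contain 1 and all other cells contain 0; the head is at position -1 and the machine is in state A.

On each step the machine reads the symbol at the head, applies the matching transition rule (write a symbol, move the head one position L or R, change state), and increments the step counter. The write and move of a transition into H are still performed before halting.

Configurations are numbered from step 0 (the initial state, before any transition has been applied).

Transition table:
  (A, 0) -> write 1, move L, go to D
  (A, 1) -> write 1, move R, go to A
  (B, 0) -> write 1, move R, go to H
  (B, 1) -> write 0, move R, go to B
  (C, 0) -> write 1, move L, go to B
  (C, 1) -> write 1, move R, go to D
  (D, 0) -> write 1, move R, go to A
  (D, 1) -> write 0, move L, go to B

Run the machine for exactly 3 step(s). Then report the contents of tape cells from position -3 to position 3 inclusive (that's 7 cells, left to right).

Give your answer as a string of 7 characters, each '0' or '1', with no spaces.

Step 1: in state A at pos -1, read 0 -> (A,0)->write 1,move L,goto D. Now: state=D, head=-2, tape[-4..4]=010100010 (head:   ^)
Step 2: in state D at pos -2, read 0 -> (D,0)->write 1,move R,goto A. Now: state=A, head=-1, tape[-4..4]=011100010 (head:    ^)
Step 3: in state A at pos -1, read 1 -> (A,1)->write 1,move R,goto A. Now: state=A, head=0, tape[-4..4]=011100010 (head:     ^)

Answer: 1110001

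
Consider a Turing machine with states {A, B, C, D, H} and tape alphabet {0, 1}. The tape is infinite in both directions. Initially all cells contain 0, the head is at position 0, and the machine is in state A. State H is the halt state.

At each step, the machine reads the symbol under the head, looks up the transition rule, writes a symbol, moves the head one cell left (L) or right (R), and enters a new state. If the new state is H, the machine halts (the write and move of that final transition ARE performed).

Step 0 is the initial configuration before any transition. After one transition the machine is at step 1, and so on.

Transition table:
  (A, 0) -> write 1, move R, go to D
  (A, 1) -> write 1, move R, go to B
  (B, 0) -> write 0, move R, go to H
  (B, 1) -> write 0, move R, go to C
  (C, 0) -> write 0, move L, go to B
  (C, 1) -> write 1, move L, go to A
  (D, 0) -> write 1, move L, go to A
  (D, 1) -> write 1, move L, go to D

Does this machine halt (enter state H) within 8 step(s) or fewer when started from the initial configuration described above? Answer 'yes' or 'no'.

Answer: yes

Derivation:
Step 1: in state A at pos 0, read 0 -> (A,0)->write 1,move R,goto D. Now: state=D, head=1, tape[-1..2]=0100 (head:   ^)
Step 2: in state D at pos 1, read 0 -> (D,0)->write 1,move L,goto A. Now: state=A, head=0, tape[-1..2]=0110 (head:  ^)
Step 3: in state A at pos 0, read 1 -> (A,1)->write 1,move R,goto B. Now: state=B, head=1, tape[-1..2]=0110 (head:   ^)
Step 4: in state B at pos 1, read 1 -> (B,1)->write 0,move R,goto C. Now: state=C, head=2, tape[-1..3]=01000 (head:    ^)
Step 5: in state C at pos 2, read 0 -> (C,0)->write 0,move L,goto B. Now: state=B, head=1, tape[-1..3]=01000 (head:   ^)
Step 6: in state B at pos 1, read 0 -> (B,0)->write 0,move R,goto H. Now: state=H, head=2, tape[-1..3]=01000 (head:    ^)
State H reached at step 6; 6 <= 8 -> yes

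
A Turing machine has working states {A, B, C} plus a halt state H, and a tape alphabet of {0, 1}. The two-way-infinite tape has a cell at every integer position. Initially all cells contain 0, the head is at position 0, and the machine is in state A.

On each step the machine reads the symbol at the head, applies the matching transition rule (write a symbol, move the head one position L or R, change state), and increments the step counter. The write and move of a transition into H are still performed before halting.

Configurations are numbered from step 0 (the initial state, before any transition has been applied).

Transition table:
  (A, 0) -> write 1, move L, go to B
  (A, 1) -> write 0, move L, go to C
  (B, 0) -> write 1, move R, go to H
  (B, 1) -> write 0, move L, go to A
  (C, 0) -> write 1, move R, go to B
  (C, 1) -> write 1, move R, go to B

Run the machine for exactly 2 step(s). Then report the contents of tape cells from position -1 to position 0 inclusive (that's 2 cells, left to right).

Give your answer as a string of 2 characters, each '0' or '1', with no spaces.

Answer: 11

Derivation:
Step 1: in state A at pos 0, read 0 -> (A,0)->write 1,move L,goto B. Now: state=B, head=-1, tape[-2..1]=0010 (head:  ^)
Step 2: in state B at pos -1, read 0 -> (B,0)->write 1,move R,goto H. Now: state=H, head=0, tape[-2..1]=0110 (head:   ^)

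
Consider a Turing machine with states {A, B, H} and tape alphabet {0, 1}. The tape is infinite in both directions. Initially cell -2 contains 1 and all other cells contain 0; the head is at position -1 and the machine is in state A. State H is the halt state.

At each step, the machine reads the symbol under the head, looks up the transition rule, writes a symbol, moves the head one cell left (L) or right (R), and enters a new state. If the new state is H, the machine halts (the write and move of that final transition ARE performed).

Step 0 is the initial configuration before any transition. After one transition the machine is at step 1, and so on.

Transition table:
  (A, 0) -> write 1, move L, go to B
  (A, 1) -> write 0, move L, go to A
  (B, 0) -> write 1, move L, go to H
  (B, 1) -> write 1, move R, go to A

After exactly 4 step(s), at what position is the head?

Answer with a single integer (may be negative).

Answer: -3

Derivation:
Step 1: in state A at pos -1, read 0 -> (A,0)->write 1,move L,goto B. Now: state=B, head=-2, tape[-3..0]=0110 (head:  ^)
Step 2: in state B at pos -2, read 1 -> (B,1)->write 1,move R,goto A. Now: state=A, head=-1, tape[-3..0]=0110 (head:   ^)
Step 3: in state A at pos -1, read 1 -> (A,1)->write 0,move L,goto A. Now: state=A, head=-2, tape[-3..0]=0100 (head:  ^)
Step 4: in state A at pos -2, read 1 -> (A,1)->write 0,move L,goto A. Now: state=A, head=-3, tape[-4..0]=00000 (head:  ^)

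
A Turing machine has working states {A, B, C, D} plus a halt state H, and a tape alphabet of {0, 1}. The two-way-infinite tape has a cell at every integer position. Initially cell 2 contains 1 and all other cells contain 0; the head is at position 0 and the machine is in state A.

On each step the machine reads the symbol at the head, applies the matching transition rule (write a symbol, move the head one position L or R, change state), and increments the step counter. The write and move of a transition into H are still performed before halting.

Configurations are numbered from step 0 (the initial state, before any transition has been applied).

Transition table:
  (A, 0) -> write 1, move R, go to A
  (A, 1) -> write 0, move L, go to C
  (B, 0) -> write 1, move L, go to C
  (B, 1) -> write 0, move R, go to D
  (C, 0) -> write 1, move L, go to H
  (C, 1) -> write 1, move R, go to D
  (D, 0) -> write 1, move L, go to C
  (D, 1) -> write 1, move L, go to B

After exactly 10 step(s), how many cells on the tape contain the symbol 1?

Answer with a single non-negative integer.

Answer: 3

Derivation:
Step 1: in state A at pos 0, read 0 -> (A,0)->write 1,move R,goto A. Now: state=A, head=1, tape[-1..3]=01010 (head:   ^)
Step 2: in state A at pos 1, read 0 -> (A,0)->write 1,move R,goto A. Now: state=A, head=2, tape[-1..3]=01110 (head:    ^)
Step 3: in state A at pos 2, read 1 -> (A,1)->write 0,move L,goto C. Now: state=C, head=1, tape[-1..3]=01100 (head:   ^)
Step 4: in state C at pos 1, read 1 -> (C,1)->write 1,move R,goto D. Now: state=D, head=2, tape[-1..3]=01100 (head:    ^)
Step 5: in state D at pos 2, read 0 -> (D,0)->write 1,move L,goto C. Now: state=C, head=1, tape[-1..3]=01110 (head:   ^)
Step 6: in state C at pos 1, read 1 -> (C,1)->write 1,move R,goto D. Now: state=D, head=2, tape[-1..3]=01110 (head:    ^)
Step 7: in state D at pos 2, read 1 -> (D,1)->write 1,move L,goto B. Now: state=B, head=1, tape[-1..3]=01110 (head:   ^)
Step 8: in state B at pos 1, read 1 -> (B,1)->write 0,move R,goto D. Now: state=D, head=2, tape[-1..3]=01010 (head:    ^)
Step 9: in state D at pos 2, read 1 -> (D,1)->write 1,move L,goto B. Now: state=B, head=1, tape[-1..3]=01010 (head:   ^)
Step 10: in state B at pos 1, read 0 -> (B,0)->write 1,move L,goto C. Now: state=C, head=0, tape[-1..3]=01110 (head:  ^)
Cells containing 1 after step 10: {0, 1, 2} -> 3 cell(s)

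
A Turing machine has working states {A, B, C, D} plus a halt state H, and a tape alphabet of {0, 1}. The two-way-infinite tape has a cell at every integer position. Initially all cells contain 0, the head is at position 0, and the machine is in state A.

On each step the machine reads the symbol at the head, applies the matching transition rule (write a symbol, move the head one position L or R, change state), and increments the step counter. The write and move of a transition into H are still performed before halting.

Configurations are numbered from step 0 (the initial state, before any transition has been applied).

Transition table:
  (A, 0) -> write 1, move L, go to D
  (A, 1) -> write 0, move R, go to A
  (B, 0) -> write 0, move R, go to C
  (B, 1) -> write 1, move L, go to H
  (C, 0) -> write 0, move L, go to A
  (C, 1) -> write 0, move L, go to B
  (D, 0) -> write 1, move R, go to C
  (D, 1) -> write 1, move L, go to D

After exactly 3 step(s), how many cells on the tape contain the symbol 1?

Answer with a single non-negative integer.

Answer: 1

Derivation:
Step 1: in state A at pos 0, read 0 -> (A,0)->write 1,move L,goto D. Now: state=D, head=-1, tape[-2..1]=0010 (head:  ^)
Step 2: in state D at pos -1, read 0 -> (D,0)->write 1,move R,goto C. Now: state=C, head=0, tape[-2..1]=0110 (head:   ^)
Step 3: in state C at pos 0, read 1 -> (C,1)->write 0,move L,goto B. Now: state=B, head=-1, tape[-2..1]=0100 (head:  ^)
Cells containing 1 after step 3: {-1} -> 1 cell(s)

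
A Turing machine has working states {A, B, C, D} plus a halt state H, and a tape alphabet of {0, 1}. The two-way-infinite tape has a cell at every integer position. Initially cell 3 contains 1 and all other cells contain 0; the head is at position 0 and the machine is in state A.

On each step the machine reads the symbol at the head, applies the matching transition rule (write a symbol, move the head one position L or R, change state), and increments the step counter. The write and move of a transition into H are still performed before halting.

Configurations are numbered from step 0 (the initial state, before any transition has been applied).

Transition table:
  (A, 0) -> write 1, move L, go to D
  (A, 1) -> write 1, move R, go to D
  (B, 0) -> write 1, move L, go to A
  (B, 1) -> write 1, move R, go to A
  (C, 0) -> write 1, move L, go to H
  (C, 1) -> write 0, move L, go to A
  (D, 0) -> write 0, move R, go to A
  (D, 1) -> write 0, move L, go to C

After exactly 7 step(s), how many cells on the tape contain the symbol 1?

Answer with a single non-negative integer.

Answer: 3

Derivation:
Step 1: in state A at pos 0, read 0 -> (A,0)->write 1,move L,goto D. Now: state=D, head=-1, tape[-2..4]=0010010 (head:  ^)
Step 2: in state D at pos -1, read 0 -> (D,0)->write 0,move R,goto A. Now: state=A, head=0, tape[-2..4]=0010010 (head:   ^)
Step 3: in state A at pos 0, read 1 -> (A,1)->write 1,move R,goto D. Now: state=D, head=1, tape[-2..4]=0010010 (head:    ^)
Step 4: in state D at pos 1, read 0 -> (D,0)->write 0,move R,goto A. Now: state=A, head=2, tape[-2..4]=0010010 (head:     ^)
Step 5: in state A at pos 2, read 0 -> (A,0)->write 1,move L,goto D. Now: state=D, head=1, tape[-2..4]=0010110 (head:    ^)
Step 6: in state D at pos 1, read 0 -> (D,0)->write 0,move R,goto A. Now: state=A, head=2, tape[-2..4]=0010110 (head:     ^)
Step 7: in state A at pos 2, read 1 -> (A,1)->write 1,move R,goto D. Now: state=D, head=3, tape[-2..4]=0010110 (head:      ^)
Cells containing 1 after step 7: {0, 2, 3} -> 3 cell(s)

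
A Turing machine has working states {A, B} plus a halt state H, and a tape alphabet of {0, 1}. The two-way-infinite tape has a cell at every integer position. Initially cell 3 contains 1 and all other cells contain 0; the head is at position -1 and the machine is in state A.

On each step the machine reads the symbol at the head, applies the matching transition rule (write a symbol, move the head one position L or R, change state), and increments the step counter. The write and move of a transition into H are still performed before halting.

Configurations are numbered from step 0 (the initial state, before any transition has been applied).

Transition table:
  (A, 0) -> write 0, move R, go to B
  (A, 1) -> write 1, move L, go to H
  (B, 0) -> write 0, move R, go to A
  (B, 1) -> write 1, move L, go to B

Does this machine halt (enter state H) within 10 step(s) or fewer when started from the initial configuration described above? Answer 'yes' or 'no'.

Step 1: in state A at pos -1, read 0 -> (A,0)->write 0,move R,goto B. Now: state=B, head=0, tape[-2..4]=0000010 (head:   ^)
Step 2: in state B at pos 0, read 0 -> (B,0)->write 0,move R,goto A. Now: state=A, head=1, tape[-2..4]=0000010 (head:    ^)
Step 3: in state A at pos 1, read 0 -> (A,0)->write 0,move R,goto B. Now: state=B, head=2, tape[-2..4]=0000010 (head:     ^)
Step 4: in state B at pos 2, read 0 -> (B,0)->write 0,move R,goto A. Now: state=A, head=3, tape[-2..4]=0000010 (head:      ^)
Step 5: in state A at pos 3, read 1 -> (A,1)->write 1,move L,goto H. Now: state=H, head=2, tape[-2..4]=0000010 (head:     ^)
State H reached at step 5; 5 <= 10 -> yes

Answer: yes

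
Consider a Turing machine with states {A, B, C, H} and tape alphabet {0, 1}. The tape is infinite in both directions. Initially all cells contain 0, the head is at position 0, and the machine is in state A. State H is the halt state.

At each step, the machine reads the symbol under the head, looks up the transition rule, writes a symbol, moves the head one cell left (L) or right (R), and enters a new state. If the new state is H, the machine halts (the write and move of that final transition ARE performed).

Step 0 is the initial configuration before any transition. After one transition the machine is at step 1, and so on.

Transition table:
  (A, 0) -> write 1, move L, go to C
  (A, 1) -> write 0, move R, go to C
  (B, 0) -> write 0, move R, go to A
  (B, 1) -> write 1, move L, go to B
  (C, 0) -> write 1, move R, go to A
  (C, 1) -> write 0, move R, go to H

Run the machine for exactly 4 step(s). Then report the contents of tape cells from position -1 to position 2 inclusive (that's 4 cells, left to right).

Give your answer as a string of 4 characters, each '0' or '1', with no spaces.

Answer: 1010

Derivation:
Step 1: in state A at pos 0, read 0 -> (A,0)->write 1,move L,goto C. Now: state=C, head=-1, tape[-2..1]=0010 (head:  ^)
Step 2: in state C at pos -1, read 0 -> (C,0)->write 1,move R,goto A. Now: state=A, head=0, tape[-2..1]=0110 (head:   ^)
Step 3: in state A at pos 0, read 1 -> (A,1)->write 0,move R,goto C. Now: state=C, head=1, tape[-2..2]=01000 (head:    ^)
Step 4: in state C at pos 1, read 0 -> (C,0)->write 1,move R,goto A. Now: state=A, head=2, tape[-2..3]=010100 (head:     ^)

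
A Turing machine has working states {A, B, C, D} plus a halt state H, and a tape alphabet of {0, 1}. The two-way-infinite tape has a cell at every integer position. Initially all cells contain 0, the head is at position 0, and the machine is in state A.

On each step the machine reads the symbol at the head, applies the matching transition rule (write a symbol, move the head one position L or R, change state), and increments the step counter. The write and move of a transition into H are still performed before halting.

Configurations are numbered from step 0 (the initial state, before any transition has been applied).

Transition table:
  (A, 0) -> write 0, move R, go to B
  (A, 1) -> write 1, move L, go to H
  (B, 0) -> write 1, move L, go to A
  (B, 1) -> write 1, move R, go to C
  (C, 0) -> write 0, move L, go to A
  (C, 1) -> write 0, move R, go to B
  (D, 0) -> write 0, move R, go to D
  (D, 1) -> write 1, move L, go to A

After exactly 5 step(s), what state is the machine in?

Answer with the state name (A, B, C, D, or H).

Answer: A

Derivation:
Step 1: in state A at pos 0, read 0 -> (A,0)->write 0,move R,goto B. Now: state=B, head=1, tape[-1..2]=0000 (head:   ^)
Step 2: in state B at pos 1, read 0 -> (B,0)->write 1,move L,goto A. Now: state=A, head=0, tape[-1..2]=0010 (head:  ^)
Step 3: in state A at pos 0, read 0 -> (A,0)->write 0,move R,goto B. Now: state=B, head=1, tape[-1..2]=0010 (head:   ^)
Step 4: in state B at pos 1, read 1 -> (B,1)->write 1,move R,goto C. Now: state=C, head=2, tape[-1..3]=00100 (head:    ^)
Step 5: in state C at pos 2, read 0 -> (C,0)->write 0,move L,goto A. Now: state=A, head=1, tape[-1..3]=00100 (head:   ^)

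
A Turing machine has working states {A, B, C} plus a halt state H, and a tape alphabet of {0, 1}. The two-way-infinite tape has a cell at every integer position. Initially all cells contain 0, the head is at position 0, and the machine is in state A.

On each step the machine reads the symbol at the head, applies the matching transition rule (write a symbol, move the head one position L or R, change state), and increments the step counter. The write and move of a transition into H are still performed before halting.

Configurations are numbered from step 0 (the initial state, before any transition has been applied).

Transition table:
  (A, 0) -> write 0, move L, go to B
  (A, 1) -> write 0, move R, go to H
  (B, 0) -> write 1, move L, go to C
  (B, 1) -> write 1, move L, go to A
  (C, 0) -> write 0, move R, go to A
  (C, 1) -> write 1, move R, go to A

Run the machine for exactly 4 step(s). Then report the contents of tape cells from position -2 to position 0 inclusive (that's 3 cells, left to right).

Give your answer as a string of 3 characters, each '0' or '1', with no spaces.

Step 1: in state A at pos 0, read 0 -> (A,0)->write 0,move L,goto B. Now: state=B, head=-1, tape[-2..1]=0000 (head:  ^)
Step 2: in state B at pos -1, read 0 -> (B,0)->write 1,move L,goto C. Now: state=C, head=-2, tape[-3..1]=00100 (head:  ^)
Step 3: in state C at pos -2, read 0 -> (C,0)->write 0,move R,goto A. Now: state=A, head=-1, tape[-3..1]=00100 (head:   ^)
Step 4: in state A at pos -1, read 1 -> (A,1)->write 0,move R,goto H. Now: state=H, head=0, tape[-3..1]=00000 (head:    ^)

Answer: 000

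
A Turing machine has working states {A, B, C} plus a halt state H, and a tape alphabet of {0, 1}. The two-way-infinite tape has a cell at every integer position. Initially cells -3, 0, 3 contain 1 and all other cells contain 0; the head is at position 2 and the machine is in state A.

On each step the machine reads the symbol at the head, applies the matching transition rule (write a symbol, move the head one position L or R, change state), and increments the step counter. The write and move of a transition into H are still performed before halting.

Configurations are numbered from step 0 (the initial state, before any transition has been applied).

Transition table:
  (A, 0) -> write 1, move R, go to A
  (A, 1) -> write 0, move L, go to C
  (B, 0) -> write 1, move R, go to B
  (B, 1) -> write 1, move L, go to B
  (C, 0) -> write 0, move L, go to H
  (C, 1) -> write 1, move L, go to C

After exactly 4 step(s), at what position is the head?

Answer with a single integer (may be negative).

Answer: 0

Derivation:
Step 1: in state A at pos 2, read 0 -> (A,0)->write 1,move R,goto A. Now: state=A, head=3, tape[-4..4]=010010110 (head:        ^)
Step 2: in state A at pos 3, read 1 -> (A,1)->write 0,move L,goto C. Now: state=C, head=2, tape[-4..4]=010010100 (head:       ^)
Step 3: in state C at pos 2, read 1 -> (C,1)->write 1,move L,goto C. Now: state=C, head=1, tape[-4..4]=010010100 (head:      ^)
Step 4: in state C at pos 1, read 0 -> (C,0)->write 0,move L,goto H. Now: state=H, head=0, tape[-4..4]=010010100 (head:     ^)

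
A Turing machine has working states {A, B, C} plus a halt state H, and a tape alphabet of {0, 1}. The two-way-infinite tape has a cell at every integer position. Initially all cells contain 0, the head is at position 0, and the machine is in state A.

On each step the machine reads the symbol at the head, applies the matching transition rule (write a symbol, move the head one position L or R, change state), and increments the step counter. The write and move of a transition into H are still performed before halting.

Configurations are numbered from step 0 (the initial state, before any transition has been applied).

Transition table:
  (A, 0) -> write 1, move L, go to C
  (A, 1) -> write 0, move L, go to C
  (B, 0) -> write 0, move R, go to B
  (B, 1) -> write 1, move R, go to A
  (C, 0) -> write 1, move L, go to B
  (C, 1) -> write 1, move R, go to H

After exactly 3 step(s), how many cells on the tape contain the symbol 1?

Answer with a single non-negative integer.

Step 1: in state A at pos 0, read 0 -> (A,0)->write 1,move L,goto C. Now: state=C, head=-1, tape[-2..1]=0010 (head:  ^)
Step 2: in state C at pos -1, read 0 -> (C,0)->write 1,move L,goto B. Now: state=B, head=-2, tape[-3..1]=00110 (head:  ^)
Step 3: in state B at pos -2, read 0 -> (B,0)->write 0,move R,goto B. Now: state=B, head=-1, tape[-3..1]=00110 (head:   ^)
Cells containing 1 after step 3: {-1, 0} -> 2 cell(s)

Answer: 2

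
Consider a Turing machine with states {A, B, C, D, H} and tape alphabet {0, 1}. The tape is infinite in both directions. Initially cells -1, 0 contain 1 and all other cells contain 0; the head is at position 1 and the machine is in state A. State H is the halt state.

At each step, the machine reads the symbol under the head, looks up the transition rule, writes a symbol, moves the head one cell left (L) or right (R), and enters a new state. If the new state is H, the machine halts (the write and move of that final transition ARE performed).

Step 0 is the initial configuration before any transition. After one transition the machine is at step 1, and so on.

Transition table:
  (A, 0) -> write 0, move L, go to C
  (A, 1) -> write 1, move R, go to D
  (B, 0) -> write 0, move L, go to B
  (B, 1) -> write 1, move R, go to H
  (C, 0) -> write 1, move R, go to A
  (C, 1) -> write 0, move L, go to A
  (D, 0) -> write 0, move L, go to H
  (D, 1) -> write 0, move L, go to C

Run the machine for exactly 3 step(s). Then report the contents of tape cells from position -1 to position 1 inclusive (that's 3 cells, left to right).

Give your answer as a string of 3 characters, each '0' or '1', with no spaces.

Answer: 100

Derivation:
Step 1: in state A at pos 1, read 0 -> (A,0)->write 0,move L,goto C. Now: state=C, head=0, tape[-2..2]=01100 (head:   ^)
Step 2: in state C at pos 0, read 1 -> (C,1)->write 0,move L,goto A. Now: state=A, head=-1, tape[-2..2]=01000 (head:  ^)
Step 3: in state A at pos -1, read 1 -> (A,1)->write 1,move R,goto D. Now: state=D, head=0, tape[-2..2]=01000 (head:   ^)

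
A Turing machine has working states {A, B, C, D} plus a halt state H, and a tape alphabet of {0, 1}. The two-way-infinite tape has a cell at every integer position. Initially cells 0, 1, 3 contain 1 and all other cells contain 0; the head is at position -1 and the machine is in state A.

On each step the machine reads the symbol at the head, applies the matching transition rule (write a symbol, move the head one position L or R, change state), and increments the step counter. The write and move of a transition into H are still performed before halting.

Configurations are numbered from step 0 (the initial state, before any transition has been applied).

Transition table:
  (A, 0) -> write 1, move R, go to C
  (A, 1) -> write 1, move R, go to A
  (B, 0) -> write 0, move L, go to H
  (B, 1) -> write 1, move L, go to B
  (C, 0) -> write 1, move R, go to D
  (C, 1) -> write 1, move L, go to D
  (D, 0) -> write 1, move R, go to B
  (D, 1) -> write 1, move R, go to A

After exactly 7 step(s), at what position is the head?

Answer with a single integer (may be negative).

Answer: 2

Derivation:
Step 1: in state A at pos -1, read 0 -> (A,0)->write 1,move R,goto C. Now: state=C, head=0, tape[-2..4]=0111010 (head:   ^)
Step 2: in state C at pos 0, read 1 -> (C,1)->write 1,move L,goto D. Now: state=D, head=-1, tape[-2..4]=0111010 (head:  ^)
Step 3: in state D at pos -1, read 1 -> (D,1)->write 1,move R,goto A. Now: state=A, head=0, tape[-2..4]=0111010 (head:   ^)
Step 4: in state A at pos 0, read 1 -> (A,1)->write 1,move R,goto A. Now: state=A, head=1, tape[-2..4]=0111010 (head:    ^)
Step 5: in state A at pos 1, read 1 -> (A,1)->write 1,move R,goto A. Now: state=A, head=2, tape[-2..4]=0111010 (head:     ^)
Step 6: in state A at pos 2, read 0 -> (A,0)->write 1,move R,goto C. Now: state=C, head=3, tape[-2..4]=0111110 (head:      ^)
Step 7: in state C at pos 3, read 1 -> (C,1)->write 1,move L,goto D. Now: state=D, head=2, tape[-2..4]=0111110 (head:     ^)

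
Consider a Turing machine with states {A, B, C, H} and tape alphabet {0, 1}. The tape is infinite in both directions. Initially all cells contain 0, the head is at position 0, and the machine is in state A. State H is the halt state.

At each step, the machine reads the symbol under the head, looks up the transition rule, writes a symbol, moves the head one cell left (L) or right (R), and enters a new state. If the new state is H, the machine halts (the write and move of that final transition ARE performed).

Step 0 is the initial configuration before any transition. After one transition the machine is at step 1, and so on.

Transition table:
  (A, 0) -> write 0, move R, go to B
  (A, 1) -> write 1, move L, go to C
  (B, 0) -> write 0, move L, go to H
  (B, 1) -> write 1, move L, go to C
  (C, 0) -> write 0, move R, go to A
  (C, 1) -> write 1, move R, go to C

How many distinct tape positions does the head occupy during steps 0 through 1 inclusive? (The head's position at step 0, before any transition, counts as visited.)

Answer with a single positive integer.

Answer: 2

Derivation:
Step 1: in state A at pos 0, read 0 -> (A,0)->write 0,move R,goto B. Now: state=B, head=1, tape[-1..2]=0000 (head:   ^)
Head positions at steps 0..1: starting at 0, distinct positions visited = {0, 1} -> 2 position(s)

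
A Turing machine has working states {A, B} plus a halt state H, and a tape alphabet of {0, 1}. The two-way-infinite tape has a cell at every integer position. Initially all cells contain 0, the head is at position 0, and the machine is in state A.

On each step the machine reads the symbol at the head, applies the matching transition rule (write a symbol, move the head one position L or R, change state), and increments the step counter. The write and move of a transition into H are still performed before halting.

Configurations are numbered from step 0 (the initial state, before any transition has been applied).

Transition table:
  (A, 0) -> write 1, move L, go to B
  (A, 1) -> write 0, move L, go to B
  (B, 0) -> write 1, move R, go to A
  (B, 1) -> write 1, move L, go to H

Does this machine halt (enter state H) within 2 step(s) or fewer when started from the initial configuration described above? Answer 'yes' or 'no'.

Answer: no

Derivation:
Step 1: in state A at pos 0, read 0 -> (A,0)->write 1,move L,goto B. Now: state=B, head=-1, tape[-2..1]=0010 (head:  ^)
Step 2: in state B at pos -1, read 0 -> (B,0)->write 1,move R,goto A. Now: state=A, head=0, tape[-2..1]=0110 (head:   ^)
After 2 step(s): state = A (not H) -> not halted within 2 -> no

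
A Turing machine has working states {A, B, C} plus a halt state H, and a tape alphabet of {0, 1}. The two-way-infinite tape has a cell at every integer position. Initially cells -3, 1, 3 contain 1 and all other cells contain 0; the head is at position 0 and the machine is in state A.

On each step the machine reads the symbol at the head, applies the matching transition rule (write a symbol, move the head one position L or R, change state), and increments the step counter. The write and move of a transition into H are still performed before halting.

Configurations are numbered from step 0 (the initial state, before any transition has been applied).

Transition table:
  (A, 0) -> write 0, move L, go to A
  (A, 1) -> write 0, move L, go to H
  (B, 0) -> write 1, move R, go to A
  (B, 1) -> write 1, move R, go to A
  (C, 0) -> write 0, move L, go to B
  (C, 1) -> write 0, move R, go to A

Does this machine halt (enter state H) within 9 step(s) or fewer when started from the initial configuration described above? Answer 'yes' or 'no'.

Step 1: in state A at pos 0, read 0 -> (A,0)->write 0,move L,goto A. Now: state=A, head=-1, tape[-4..4]=010001010 (head:    ^)
Step 2: in state A at pos -1, read 0 -> (A,0)->write 0,move L,goto A. Now: state=A, head=-2, tape[-4..4]=010001010 (head:   ^)
Step 3: in state A at pos -2, read 0 -> (A,0)->write 0,move L,goto A. Now: state=A, head=-3, tape[-4..4]=010001010 (head:  ^)
Step 4: in state A at pos -3, read 1 -> (A,1)->write 0,move L,goto H. Now: state=H, head=-4, tape[-5..4]=0000001010 (head:  ^)
State H reached at step 4; 4 <= 9 -> yes

Answer: yes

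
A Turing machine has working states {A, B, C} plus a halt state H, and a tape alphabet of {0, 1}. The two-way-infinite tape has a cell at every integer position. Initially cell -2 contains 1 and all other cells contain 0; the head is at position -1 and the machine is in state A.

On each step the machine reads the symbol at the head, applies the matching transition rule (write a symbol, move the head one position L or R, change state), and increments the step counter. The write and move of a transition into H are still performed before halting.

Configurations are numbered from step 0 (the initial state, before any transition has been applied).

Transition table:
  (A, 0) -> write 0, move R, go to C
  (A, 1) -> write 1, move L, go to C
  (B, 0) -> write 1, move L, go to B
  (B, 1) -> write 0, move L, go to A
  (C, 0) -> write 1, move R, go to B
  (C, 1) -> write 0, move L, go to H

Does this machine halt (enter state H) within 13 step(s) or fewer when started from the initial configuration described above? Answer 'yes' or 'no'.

Answer: yes

Derivation:
Step 1: in state A at pos -1, read 0 -> (A,0)->write 0,move R,goto C. Now: state=C, head=0, tape[-3..1]=01000 (head:    ^)
Step 2: in state C at pos 0, read 0 -> (C,0)->write 1,move R,goto B. Now: state=B, head=1, tape[-3..2]=010100 (head:     ^)
Step 3: in state B at pos 1, read 0 -> (B,0)->write 1,move L,goto B. Now: state=B, head=0, tape[-3..2]=010110 (head:    ^)
Step 4: in state B at pos 0, read 1 -> (B,1)->write 0,move L,goto A. Now: state=A, head=-1, tape[-3..2]=010010 (head:   ^)
Step 5: in state A at pos -1, read 0 -> (A,0)->write 0,move R,goto C. Now: state=C, head=0, tape[-3..2]=010010 (head:    ^)
Step 6: in state C at pos 0, read 0 -> (C,0)->write 1,move R,goto B. Now: state=B, head=1, tape[-3..2]=010110 (head:     ^)
Step 7: in state B at pos 1, read 1 -> (B,1)->write 0,move L,goto A. Now: state=A, head=0, tape[-3..2]=010100 (head:    ^)
Step 8: in state A at pos 0, read 1 -> (A,1)->write 1,move L,goto C. Now: state=C, head=-1, tape[-3..2]=010100 (head:   ^)
Step 9: in state C at pos -1, read 0 -> (C,0)->write 1,move R,goto B. Now: state=B, head=0, tape[-3..2]=011100 (head:    ^)
Step 10: in state B at pos 0, read 1 -> (B,1)->write 0,move L,goto A. Now: state=A, head=-1, tape[-3..2]=011000 (head:   ^)
Step 11: in state A at pos -1, read 1 -> (A,1)->write 1,move L,goto C. Now: state=C, head=-2, tape[-3..2]=011000 (head:  ^)
Step 12: in state C at pos -2, read 1 -> (C,1)->write 0,move L,goto H. Now: state=H, head=-3, tape[-4..2]=0001000 (head:  ^)
State H reached at step 12; 12 <= 13 -> yes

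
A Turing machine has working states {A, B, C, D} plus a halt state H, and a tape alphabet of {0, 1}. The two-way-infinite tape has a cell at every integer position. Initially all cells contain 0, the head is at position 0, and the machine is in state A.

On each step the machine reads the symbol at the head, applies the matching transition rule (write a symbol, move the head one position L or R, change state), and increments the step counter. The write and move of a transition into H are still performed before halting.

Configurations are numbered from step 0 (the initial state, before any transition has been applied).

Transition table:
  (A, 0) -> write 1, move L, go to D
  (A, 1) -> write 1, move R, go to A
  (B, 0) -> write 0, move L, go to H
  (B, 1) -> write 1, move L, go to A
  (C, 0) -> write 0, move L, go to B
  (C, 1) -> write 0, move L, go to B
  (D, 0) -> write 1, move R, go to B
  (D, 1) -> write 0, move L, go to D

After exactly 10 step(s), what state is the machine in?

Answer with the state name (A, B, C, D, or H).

Answer: H

Derivation:
Step 1: in state A at pos 0, read 0 -> (A,0)->write 1,move L,goto D. Now: state=D, head=-1, tape[-2..1]=0010 (head:  ^)
Step 2: in state D at pos -1, read 0 -> (D,0)->write 1,move R,goto B. Now: state=B, head=0, tape[-2..1]=0110 (head:   ^)
Step 3: in state B at pos 0, read 1 -> (B,1)->write 1,move L,goto A. Now: state=A, head=-1, tape[-2..1]=0110 (head:  ^)
Step 4: in state A at pos -1, read 1 -> (A,1)->write 1,move R,goto A. Now: state=A, head=0, tape[-2..1]=0110 (head:   ^)
Step 5: in state A at pos 0, read 1 -> (A,1)->write 1,move R,goto A. Now: state=A, head=1, tape[-2..2]=01100 (head:    ^)
Step 6: in state A at pos 1, read 0 -> (A,0)->write 1,move L,goto D. Now: state=D, head=0, tape[-2..2]=01110 (head:   ^)
Step 7: in state D at pos 0, read 1 -> (D,1)->write 0,move L,goto D. Now: state=D, head=-1, tape[-2..2]=01010 (head:  ^)
Step 8: in state D at pos -1, read 1 -> (D,1)->write 0,move L,goto D. Now: state=D, head=-2, tape[-3..2]=000010 (head:  ^)
Step 9: in state D at pos -2, read 0 -> (D,0)->write 1,move R,goto B. Now: state=B, head=-1, tape[-3..2]=010010 (head:   ^)
Step 10: in state B at pos -1, read 0 -> (B,0)->write 0,move L,goto H. Now: state=H, head=-2, tape[-3..2]=010010 (head:  ^)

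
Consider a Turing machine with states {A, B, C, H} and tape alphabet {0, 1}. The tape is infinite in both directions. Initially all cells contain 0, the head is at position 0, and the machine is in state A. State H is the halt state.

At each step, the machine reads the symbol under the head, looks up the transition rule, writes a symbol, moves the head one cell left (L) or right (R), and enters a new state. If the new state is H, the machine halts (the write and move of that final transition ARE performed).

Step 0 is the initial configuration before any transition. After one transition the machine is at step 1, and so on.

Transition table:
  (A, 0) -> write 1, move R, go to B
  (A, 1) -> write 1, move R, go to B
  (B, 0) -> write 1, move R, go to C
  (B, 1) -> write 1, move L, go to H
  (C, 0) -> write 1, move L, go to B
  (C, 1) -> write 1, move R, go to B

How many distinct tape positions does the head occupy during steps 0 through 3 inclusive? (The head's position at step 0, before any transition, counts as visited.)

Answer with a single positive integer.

Step 1: in state A at pos 0, read 0 -> (A,0)->write 1,move R,goto B. Now: state=B, head=1, tape[-1..2]=0100 (head:   ^)
Step 2: in state B at pos 1, read 0 -> (B,0)->write 1,move R,goto C. Now: state=C, head=2, tape[-1..3]=01100 (head:    ^)
Step 3: in state C at pos 2, read 0 -> (C,0)->write 1,move L,goto B. Now: state=B, head=1, tape[-1..3]=01110 (head:   ^)
Head positions at steps 0..3: starting at 0, distinct positions visited = {0, 1, 2} -> 3 position(s)

Answer: 3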